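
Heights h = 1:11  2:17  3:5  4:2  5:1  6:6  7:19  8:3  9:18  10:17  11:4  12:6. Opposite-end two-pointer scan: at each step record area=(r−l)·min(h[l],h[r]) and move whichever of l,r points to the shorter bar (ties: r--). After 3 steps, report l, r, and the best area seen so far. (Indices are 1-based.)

[1,12] min(11,6)*11=66 best=66 * → r--
[1,11] min(11,4)*10=40 best=66 → r--
[1,10] min(11,17)*9=99 best=99 * → l++

l=2, r=10, best area=99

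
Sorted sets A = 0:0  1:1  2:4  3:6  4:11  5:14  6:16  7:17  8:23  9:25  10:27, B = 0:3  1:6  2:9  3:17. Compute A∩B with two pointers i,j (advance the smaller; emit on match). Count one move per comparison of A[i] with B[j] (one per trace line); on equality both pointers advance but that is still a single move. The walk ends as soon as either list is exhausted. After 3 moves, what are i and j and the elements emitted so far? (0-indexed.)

i=2, j=1, emitted=[]

[i=0,j=0] 0<3 → i++
[i=1,j=0] 1<3 → i++
[i=2,j=0] 4>3 → j++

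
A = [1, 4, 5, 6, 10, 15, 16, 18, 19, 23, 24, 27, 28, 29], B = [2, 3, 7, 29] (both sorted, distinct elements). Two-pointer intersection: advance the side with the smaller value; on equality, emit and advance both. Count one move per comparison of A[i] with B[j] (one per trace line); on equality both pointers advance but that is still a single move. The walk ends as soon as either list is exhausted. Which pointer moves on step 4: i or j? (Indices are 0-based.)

[i=0,j=0] 1<2 → i++
[i=1,j=0] 4>2 → j++
[i=1,j=1] 4>3 → j++
[i=1,j=2] 4<7 → i++

i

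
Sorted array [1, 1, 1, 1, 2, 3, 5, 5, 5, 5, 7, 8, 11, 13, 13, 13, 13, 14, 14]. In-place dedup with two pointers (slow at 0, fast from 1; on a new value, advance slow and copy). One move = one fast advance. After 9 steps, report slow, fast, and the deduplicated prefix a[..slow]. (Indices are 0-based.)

slow=3, fast=10, prefix=[1, 2, 3, 5]

(s=0,f=1) a[fast]=1=a[slow] dup → fast++
(s=0,f=2) a[fast]=1=a[slow] dup → fast++
(s=0,f=3) a[fast]=1=a[slow] dup → fast++
(s=0,f=4) a[fast]=2≠a[slow]=1 write a[1]=2 → slow++,fast++
(s=1,f=5) a[fast]=3≠a[slow]=2 write a[2]=3 → slow++,fast++
(s=2,f=6) a[fast]=5≠a[slow]=3 write a[3]=5 → slow++,fast++
(s=3,f=7) a[fast]=5=a[slow] dup → fast++
(s=3,f=8) a[fast]=5=a[slow] dup → fast++
(s=3,f=9) a[fast]=5=a[slow] dup → fast++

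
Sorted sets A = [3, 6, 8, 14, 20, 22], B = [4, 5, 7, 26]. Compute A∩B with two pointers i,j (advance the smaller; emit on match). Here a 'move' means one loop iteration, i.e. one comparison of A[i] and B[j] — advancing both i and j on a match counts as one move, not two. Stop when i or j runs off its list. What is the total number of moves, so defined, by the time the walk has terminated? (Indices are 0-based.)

i=0 j=0: 3<4, i++
i=1 j=0: 6>4, j++
i=1 j=1: 6>5, j++
i=1 j=2: 6<7, i++
i=2 j=2: 8>7, j++
i=2 j=3: 8<26, i++
i=3 j=3: 14<26, i++
i=4 j=3: 20<26, i++
i=5 j=3: 22<26, i++

9 moves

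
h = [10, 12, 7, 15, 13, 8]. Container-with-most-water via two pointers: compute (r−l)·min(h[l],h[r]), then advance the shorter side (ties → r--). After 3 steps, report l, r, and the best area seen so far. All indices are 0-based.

[0,5] min(10,8)*5=40 best=40 * → r--
[0,4] min(10,13)*4=40 best=40 → l++
[1,4] min(12,13)*3=36 best=40 → l++

l=2, r=4, best area=40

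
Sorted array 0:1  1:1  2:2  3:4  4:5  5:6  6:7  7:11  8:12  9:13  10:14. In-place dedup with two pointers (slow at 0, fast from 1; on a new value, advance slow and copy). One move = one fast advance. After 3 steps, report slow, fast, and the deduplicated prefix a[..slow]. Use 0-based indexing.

slow=0 fast=1: a[fast]=1=a[slow] dup, fast++
slow=0 fast=2: a[fast]=2≠a[slow]=1 write a[1]=2, slow++,fast++
slow=1 fast=3: a[fast]=4≠a[slow]=2 write a[2]=4, slow++,fast++

slow=2, fast=4, prefix=[1, 2, 4]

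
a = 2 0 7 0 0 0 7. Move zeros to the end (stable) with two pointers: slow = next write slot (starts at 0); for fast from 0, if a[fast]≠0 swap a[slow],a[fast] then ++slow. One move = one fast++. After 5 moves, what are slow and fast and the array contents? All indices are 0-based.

(s=0,f=0) a[fast]=2≠0 swap→a[0]=2 → slow++,fast++
(s=1,f=1) a[fast]=0 → fast++
(s=1,f=2) a[fast]=7≠0 swap→a[1]=7 → slow++,fast++
(s=2,f=3) a[fast]=0 → fast++
(s=2,f=4) a[fast]=0 → fast++

slow=2, fast=5, a=[2, 7, 0, 0, 0, 0, 7]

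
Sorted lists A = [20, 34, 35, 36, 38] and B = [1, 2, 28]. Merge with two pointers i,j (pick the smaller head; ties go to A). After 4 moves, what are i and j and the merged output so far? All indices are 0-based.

i=1, j=3, merged so far=[1, 2, 20, 28]

i=0 j=0: A[i]=20>B[j]=1 take 1, j++
i=0 j=1: A[i]=20>B[j]=2 take 2, j++
i=0 j=2: A[i]=20<=B[j]=28 take 20, i++
i=1 j=2: A[i]=34>B[j]=28 take 28, j++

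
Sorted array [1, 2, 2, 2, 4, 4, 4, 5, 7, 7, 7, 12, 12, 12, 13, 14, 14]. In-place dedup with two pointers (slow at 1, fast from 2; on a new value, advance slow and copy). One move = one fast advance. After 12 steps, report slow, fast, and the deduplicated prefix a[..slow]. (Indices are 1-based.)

slow=1 fast=2: a[fast]=2≠a[slow]=1 write a[2]=2, slow++,fast++
slow=2 fast=3: a[fast]=2=a[slow] dup, fast++
slow=2 fast=4: a[fast]=2=a[slow] dup, fast++
slow=2 fast=5: a[fast]=4≠a[slow]=2 write a[3]=4, slow++,fast++
slow=3 fast=6: a[fast]=4=a[slow] dup, fast++
slow=3 fast=7: a[fast]=4=a[slow] dup, fast++
slow=3 fast=8: a[fast]=5≠a[slow]=4 write a[4]=5, slow++,fast++
slow=4 fast=9: a[fast]=7≠a[slow]=5 write a[5]=7, slow++,fast++
slow=5 fast=10: a[fast]=7=a[slow] dup, fast++
slow=5 fast=11: a[fast]=7=a[slow] dup, fast++
slow=5 fast=12: a[fast]=12≠a[slow]=7 write a[6]=12, slow++,fast++
slow=6 fast=13: a[fast]=12=a[slow] dup, fast++

slow=6, fast=14, prefix=[1, 2, 4, 5, 7, 12]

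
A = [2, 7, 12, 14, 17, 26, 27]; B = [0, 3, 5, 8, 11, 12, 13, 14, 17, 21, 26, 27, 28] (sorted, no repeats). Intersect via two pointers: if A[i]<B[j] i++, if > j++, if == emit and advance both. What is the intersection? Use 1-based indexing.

intersection = [12, 14, 17, 26, 27]

i=1 j=1: 2>0, j++
i=1 j=2: 2<3, i++
i=2 j=2: 7>3, j++
i=2 j=3: 7>5, j++
i=2 j=4: 7<8, i++
i=3 j=4: 12>8, j++
i=3 j=5: 12>11, j++
i=3 j=6: 12==12 emit, i++,j++
i=4 j=7: 14>13, j++
i=4 j=8: 14==14 emit, i++,j++
i=5 j=9: 17==17 emit, i++,j++
i=6 j=10: 26>21, j++
i=6 j=11: 26==26 emit, i++,j++
i=7 j=12: 27==27 emit, i++,j++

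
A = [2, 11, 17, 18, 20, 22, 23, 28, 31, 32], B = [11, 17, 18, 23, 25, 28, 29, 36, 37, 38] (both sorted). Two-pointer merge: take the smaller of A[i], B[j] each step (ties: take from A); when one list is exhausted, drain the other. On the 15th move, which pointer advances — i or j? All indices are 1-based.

i=1 j=1: A[i]=2<=B[j]=11 take 2, i++
i=2 j=1: A[i]=11<=B[j]=11 take 11, i++
i=3 j=1: A[i]=17>B[j]=11 take 11, j++
i=3 j=2: A[i]=17<=B[j]=17 take 17, i++
i=4 j=2: A[i]=18>B[j]=17 take 17, j++
i=4 j=3: A[i]=18<=B[j]=18 take 18, i++
i=5 j=3: A[i]=20>B[j]=18 take 18, j++
i=5 j=4: A[i]=20<=B[j]=23 take 20, i++
i=6 j=4: A[i]=22<=B[j]=23 take 22, i++
i=7 j=4: A[i]=23<=B[j]=23 take 23, i++
i=8 j=4: A[i]=28>B[j]=23 take 23, j++
i=8 j=5: A[i]=28>B[j]=25 take 25, j++
i=8 j=6: A[i]=28<=B[j]=28 take 28, i++
i=9 j=6: A[i]=31>B[j]=28 take 28, j++
i=9 j=7: A[i]=31>B[j]=29 take 29, j++

j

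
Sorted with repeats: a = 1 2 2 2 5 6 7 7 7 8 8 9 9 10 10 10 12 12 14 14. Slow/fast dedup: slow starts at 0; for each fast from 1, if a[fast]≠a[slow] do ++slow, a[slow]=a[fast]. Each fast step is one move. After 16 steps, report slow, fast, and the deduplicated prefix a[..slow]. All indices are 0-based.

slow=0 fast=1: a[fast]=2≠a[slow]=1 write a[1]=2, slow++,fast++
slow=1 fast=2: a[fast]=2=a[slow] dup, fast++
slow=1 fast=3: a[fast]=2=a[slow] dup, fast++
slow=1 fast=4: a[fast]=5≠a[slow]=2 write a[2]=5, slow++,fast++
slow=2 fast=5: a[fast]=6≠a[slow]=5 write a[3]=6, slow++,fast++
slow=3 fast=6: a[fast]=7≠a[slow]=6 write a[4]=7, slow++,fast++
slow=4 fast=7: a[fast]=7=a[slow] dup, fast++
slow=4 fast=8: a[fast]=7=a[slow] dup, fast++
slow=4 fast=9: a[fast]=8≠a[slow]=7 write a[5]=8, slow++,fast++
slow=5 fast=10: a[fast]=8=a[slow] dup, fast++
slow=5 fast=11: a[fast]=9≠a[slow]=8 write a[6]=9, slow++,fast++
slow=6 fast=12: a[fast]=9=a[slow] dup, fast++
slow=6 fast=13: a[fast]=10≠a[slow]=9 write a[7]=10, slow++,fast++
slow=7 fast=14: a[fast]=10=a[slow] dup, fast++
slow=7 fast=15: a[fast]=10=a[slow] dup, fast++
slow=7 fast=16: a[fast]=12≠a[slow]=10 write a[8]=12, slow++,fast++

slow=8, fast=17, prefix=[1, 2, 5, 6, 7, 8, 9, 10, 12]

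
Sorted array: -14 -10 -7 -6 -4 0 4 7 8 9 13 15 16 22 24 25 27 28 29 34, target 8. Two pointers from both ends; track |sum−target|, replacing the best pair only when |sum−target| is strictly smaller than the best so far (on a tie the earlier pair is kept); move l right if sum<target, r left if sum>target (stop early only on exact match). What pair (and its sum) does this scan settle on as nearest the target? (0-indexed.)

pair (-14, 22) with sum 8 (|Δ|=0)

l=0 r=19: -14+34=20 d=12 *, r--
l=0 r=18: -14+29=15 d=7 *, r--
l=0 r=17: -14+28=14 d=6 *, r--
l=0 r=16: -14+27=13 d=5 *, r--
l=0 r=15: -14+25=11 d=3 *, r--
l=0 r=14: -14+24=10 d=2 *, r--
l=0 r=13: -14+22=8 d=0 *, stop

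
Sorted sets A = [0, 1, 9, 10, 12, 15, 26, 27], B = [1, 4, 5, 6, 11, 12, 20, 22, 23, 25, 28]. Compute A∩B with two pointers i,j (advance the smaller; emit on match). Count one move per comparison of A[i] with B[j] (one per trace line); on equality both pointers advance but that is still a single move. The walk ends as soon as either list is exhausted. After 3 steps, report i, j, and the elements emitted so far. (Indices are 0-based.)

i=2, j=2, emitted=[1]

i=0 j=0: 0<1, i++
i=1 j=0: 1==1 emit, i++,j++
i=2 j=1: 9>4, j++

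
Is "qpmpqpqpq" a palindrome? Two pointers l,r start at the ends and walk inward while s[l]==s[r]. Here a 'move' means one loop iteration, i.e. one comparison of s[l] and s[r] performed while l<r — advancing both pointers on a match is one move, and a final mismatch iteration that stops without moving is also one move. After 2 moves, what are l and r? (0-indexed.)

l=2, r=6

l=0 r=8: 'q'=='q', l++,r--
l=1 r=7: 'p'=='p', l++,r--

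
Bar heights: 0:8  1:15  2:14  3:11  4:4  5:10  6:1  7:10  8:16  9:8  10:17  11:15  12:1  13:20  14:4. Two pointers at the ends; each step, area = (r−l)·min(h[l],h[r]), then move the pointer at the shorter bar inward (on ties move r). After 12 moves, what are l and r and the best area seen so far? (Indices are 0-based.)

l=11, r=13, best area=180

l=0 r=14: min(8,4)*14=56 best=56 *, r--
l=0 r=13: min(8,20)*13=104 best=104 *, l++
l=1 r=13: min(15,20)*12=180 best=180 *, l++
l=2 r=13: min(14,20)*11=154 best=180, l++
l=3 r=13: min(11,20)*10=110 best=180, l++
l=4 r=13: min(4,20)*9=36 best=180, l++
l=5 r=13: min(10,20)*8=80 best=180, l++
l=6 r=13: min(1,20)*7=7 best=180, l++
l=7 r=13: min(10,20)*6=60 best=180, l++
l=8 r=13: min(16,20)*5=80 best=180, l++
l=9 r=13: min(8,20)*4=32 best=180, l++
l=10 r=13: min(17,20)*3=51 best=180, l++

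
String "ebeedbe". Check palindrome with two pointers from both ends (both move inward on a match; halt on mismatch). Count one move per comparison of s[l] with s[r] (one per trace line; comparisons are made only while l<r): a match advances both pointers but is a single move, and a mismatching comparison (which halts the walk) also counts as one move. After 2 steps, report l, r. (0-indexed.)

[0,6] 'e'=='e' → l++,r--
[1,5] 'b'=='b' → l++,r--

l=2, r=4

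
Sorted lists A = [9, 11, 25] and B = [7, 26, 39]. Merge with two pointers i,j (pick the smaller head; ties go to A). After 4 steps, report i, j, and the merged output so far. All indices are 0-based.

i=3, j=1, merged so far=[7, 9, 11, 25]

[i=0,j=0] A[i]=9>B[j]=7 take 7 → j++
[i=0,j=1] A[i]=9<=B[j]=26 take 9 → i++
[i=1,j=1] A[i]=11<=B[j]=26 take 11 → i++
[i=2,j=1] A[i]=25<=B[j]=26 take 25 → i++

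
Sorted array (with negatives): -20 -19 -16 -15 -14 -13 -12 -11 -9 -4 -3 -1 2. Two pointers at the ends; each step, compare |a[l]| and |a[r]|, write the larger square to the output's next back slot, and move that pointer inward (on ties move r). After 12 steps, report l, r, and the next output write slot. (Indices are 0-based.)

l=11, r=11, next write slot=0

l=0 r=12: |-20|>|2| out[12]=400, l++
l=1 r=12: |-19|>|2| out[11]=361, l++
l=2 r=12: |-16|>|2| out[10]=256, l++
l=3 r=12: |-15|>|2| out[9]=225, l++
l=4 r=12: |-14|>|2| out[8]=196, l++
l=5 r=12: |-13|>|2| out[7]=169, l++
l=6 r=12: |-12|>|2| out[6]=144, l++
l=7 r=12: |-11|>|2| out[5]=121, l++
l=8 r=12: |-9|>|2| out[4]=81, l++
l=9 r=12: |-4|>|2| out[3]=16, l++
l=10 r=12: |-3|>|2| out[2]=9, l++
l=11 r=12: |-1|<=|2| out[1]=4, r--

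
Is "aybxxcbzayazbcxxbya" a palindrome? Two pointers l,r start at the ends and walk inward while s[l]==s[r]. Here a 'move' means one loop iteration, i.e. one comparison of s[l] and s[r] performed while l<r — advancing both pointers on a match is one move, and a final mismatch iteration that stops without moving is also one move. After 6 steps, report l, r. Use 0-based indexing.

l=0 r=18: 'a'=='a', l++,r--
l=1 r=17: 'y'=='y', l++,r--
l=2 r=16: 'b'=='b', l++,r--
l=3 r=15: 'x'=='x', l++,r--
l=4 r=14: 'x'=='x', l++,r--
l=5 r=13: 'c'=='c', l++,r--

l=6, r=12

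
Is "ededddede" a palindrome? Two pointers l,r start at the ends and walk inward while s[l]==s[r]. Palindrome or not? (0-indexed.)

l=0 r=8: 'e'=='e', l++,r--
l=1 r=7: 'd'=='d', l++,r--
l=2 r=6: 'e'=='e', l++,r--
l=3 r=5: 'd'=='d', l++,r--

palindrome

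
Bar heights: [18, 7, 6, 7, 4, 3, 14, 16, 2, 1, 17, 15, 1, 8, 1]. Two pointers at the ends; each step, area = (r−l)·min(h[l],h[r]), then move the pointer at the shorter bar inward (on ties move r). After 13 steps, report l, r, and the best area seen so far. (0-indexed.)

l=0, r=1, best area=170

l=0 r=14: min(18,1)*14=14 best=14 *, r--
l=0 r=13: min(18,8)*13=104 best=104 *, r--
l=0 r=12: min(18,1)*12=12 best=104, r--
l=0 r=11: min(18,15)*11=165 best=165 *, r--
l=0 r=10: min(18,17)*10=170 best=170 *, r--
l=0 r=9: min(18,1)*9=9 best=170, r--
l=0 r=8: min(18,2)*8=16 best=170, r--
l=0 r=7: min(18,16)*7=112 best=170, r--
l=0 r=6: min(18,14)*6=84 best=170, r--
l=0 r=5: min(18,3)*5=15 best=170, r--
l=0 r=4: min(18,4)*4=16 best=170, r--
l=0 r=3: min(18,7)*3=21 best=170, r--
l=0 r=2: min(18,6)*2=12 best=170, r--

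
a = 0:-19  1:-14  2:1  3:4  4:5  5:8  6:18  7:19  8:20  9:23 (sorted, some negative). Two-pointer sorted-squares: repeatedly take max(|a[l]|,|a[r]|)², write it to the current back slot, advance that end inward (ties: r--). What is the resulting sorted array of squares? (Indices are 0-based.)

[1, 16, 25, 64, 196, 324, 361, 361, 400, 529]

l=0 r=9: |-19|<=|23| out[9]=529, r--
l=0 r=8: |-19|<=|20| out[8]=400, r--
l=0 r=7: |-19|<=|19| out[7]=361, r--
l=0 r=6: |-19|>|18| out[6]=361, l++
l=1 r=6: |-14|<=|18| out[5]=324, r--
l=1 r=5: |-14|>|8| out[4]=196, l++
l=2 r=5: |1|<=|8| out[3]=64, r--
l=2 r=4: |1|<=|5| out[2]=25, r--
l=2 r=3: |1|<=|4| out[1]=16, r--
l=2 r=2: |1|<=|1| out[0]=1, r--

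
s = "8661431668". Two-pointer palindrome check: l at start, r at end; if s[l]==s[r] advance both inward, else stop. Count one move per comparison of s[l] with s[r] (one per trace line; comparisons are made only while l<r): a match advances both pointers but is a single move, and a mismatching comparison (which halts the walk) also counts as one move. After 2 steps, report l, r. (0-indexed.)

l=0 r=9: '8'=='8', l++,r--
l=1 r=8: '6'=='6', l++,r--

l=2, r=7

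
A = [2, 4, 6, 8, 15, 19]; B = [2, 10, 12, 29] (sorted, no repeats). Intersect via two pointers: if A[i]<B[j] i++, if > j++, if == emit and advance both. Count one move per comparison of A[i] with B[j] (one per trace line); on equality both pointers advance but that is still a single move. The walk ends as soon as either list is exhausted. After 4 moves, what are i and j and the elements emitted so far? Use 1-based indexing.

[i=1,j=1] 2==2 emit → i++,j++
[i=2,j=2] 4<10 → i++
[i=3,j=2] 6<10 → i++
[i=4,j=2] 8<10 → i++

i=5, j=2, emitted=[2]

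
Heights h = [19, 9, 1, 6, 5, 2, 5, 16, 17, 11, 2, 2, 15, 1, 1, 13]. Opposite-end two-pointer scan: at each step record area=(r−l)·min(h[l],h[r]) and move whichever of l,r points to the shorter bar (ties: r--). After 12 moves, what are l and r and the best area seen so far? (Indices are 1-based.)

l=1 r=16: min(19,13)*15=195 best=195 *, r--
l=1 r=15: min(19,1)*14=14 best=195, r--
l=1 r=14: min(19,1)*13=13 best=195, r--
l=1 r=13: min(19,15)*12=180 best=195, r--
l=1 r=12: min(19,2)*11=22 best=195, r--
l=1 r=11: min(19,2)*10=20 best=195, r--
l=1 r=10: min(19,11)*9=99 best=195, r--
l=1 r=9: min(19,17)*8=136 best=195, r--
l=1 r=8: min(19,16)*7=112 best=195, r--
l=1 r=7: min(19,5)*6=30 best=195, r--
l=1 r=6: min(19,2)*5=10 best=195, r--
l=1 r=5: min(19,5)*4=20 best=195, r--

l=1, r=4, best area=195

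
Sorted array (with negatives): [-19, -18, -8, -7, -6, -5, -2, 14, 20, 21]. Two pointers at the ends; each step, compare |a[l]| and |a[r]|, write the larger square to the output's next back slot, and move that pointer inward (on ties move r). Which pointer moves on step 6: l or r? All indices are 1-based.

l

l=1 r=10: |-19|<=|21| out[10]=441, r--
l=1 r=9: |-19|<=|20| out[9]=400, r--
l=1 r=8: |-19|>|14| out[8]=361, l++
l=2 r=8: |-18|>|14| out[7]=324, l++
l=3 r=8: |-8|<=|14| out[6]=196, r--
l=3 r=7: |-8|>|-2| out[5]=64, l++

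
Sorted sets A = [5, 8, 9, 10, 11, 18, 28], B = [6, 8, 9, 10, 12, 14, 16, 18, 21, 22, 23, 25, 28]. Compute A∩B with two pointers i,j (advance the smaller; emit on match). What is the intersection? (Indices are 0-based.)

[i=0,j=0] 5<6 → i++
[i=1,j=0] 8>6 → j++
[i=1,j=1] 8==8 emit → i++,j++
[i=2,j=2] 9==9 emit → i++,j++
[i=3,j=3] 10==10 emit → i++,j++
[i=4,j=4] 11<12 → i++
[i=5,j=4] 18>12 → j++
[i=5,j=5] 18>14 → j++
[i=5,j=6] 18>16 → j++
[i=5,j=7] 18==18 emit → i++,j++
[i=6,j=8] 28>21 → j++
[i=6,j=9] 28>22 → j++
[i=6,j=10] 28>23 → j++
[i=6,j=11] 28>25 → j++
[i=6,j=12] 28==28 emit → i++,j++

intersection = [8, 9, 10, 18, 28]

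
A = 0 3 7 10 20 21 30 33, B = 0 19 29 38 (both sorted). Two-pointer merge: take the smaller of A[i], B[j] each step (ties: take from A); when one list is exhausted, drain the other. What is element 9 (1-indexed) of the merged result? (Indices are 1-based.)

merged[9] = 29

[i=1,j=1] A[i]=0<=B[j]=0 take 0 → i++
[i=2,j=1] A[i]=3>B[j]=0 take 0 → j++
[i=2,j=2] A[i]=3<=B[j]=19 take 3 → i++
[i=3,j=2] A[i]=7<=B[j]=19 take 7 → i++
[i=4,j=2] A[i]=10<=B[j]=19 take 10 → i++
[i=5,j=2] A[i]=20>B[j]=19 take 19 → j++
[i=5,j=3] A[i]=20<=B[j]=29 take 20 → i++
[i=6,j=3] A[i]=21<=B[j]=29 take 21 → i++
[i=7,j=3] A[i]=30>B[j]=29 take 29 → j++
[i=7,j=4] A[i]=30<=B[j]=38 take 30 → i++
[i=8,j=4] A[i]=33<=B[j]=38 take 33 → i++
[i=9,j=4] A done, take B[j]=38 → j++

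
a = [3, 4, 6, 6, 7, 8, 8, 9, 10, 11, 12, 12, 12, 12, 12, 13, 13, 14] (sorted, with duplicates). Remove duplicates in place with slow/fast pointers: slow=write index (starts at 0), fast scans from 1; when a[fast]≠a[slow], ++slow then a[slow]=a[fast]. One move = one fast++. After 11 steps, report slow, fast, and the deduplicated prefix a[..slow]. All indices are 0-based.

slow=8, fast=12, prefix=[3, 4, 6, 7, 8, 9, 10, 11, 12]

(s=0,f=1) a[fast]=4≠a[slow]=3 write a[1]=4 → slow++,fast++
(s=1,f=2) a[fast]=6≠a[slow]=4 write a[2]=6 → slow++,fast++
(s=2,f=3) a[fast]=6=a[slow] dup → fast++
(s=2,f=4) a[fast]=7≠a[slow]=6 write a[3]=7 → slow++,fast++
(s=3,f=5) a[fast]=8≠a[slow]=7 write a[4]=8 → slow++,fast++
(s=4,f=6) a[fast]=8=a[slow] dup → fast++
(s=4,f=7) a[fast]=9≠a[slow]=8 write a[5]=9 → slow++,fast++
(s=5,f=8) a[fast]=10≠a[slow]=9 write a[6]=10 → slow++,fast++
(s=6,f=9) a[fast]=11≠a[slow]=10 write a[7]=11 → slow++,fast++
(s=7,f=10) a[fast]=12≠a[slow]=11 write a[8]=12 → slow++,fast++
(s=8,f=11) a[fast]=12=a[slow] dup → fast++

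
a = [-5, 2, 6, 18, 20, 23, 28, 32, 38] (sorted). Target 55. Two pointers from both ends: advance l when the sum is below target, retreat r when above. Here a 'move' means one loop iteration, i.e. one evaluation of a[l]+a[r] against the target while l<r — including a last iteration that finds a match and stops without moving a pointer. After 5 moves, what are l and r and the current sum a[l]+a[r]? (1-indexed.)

l=5, r=8, sum=52

l=1 r=9: -5+38=33 <55, l++
l=2 r=9: 2+38=40 <55, l++
l=3 r=9: 6+38=44 <55, l++
l=4 r=9: 18+38=56 >55, r--
l=4 r=8: 18+32=50 <55, l++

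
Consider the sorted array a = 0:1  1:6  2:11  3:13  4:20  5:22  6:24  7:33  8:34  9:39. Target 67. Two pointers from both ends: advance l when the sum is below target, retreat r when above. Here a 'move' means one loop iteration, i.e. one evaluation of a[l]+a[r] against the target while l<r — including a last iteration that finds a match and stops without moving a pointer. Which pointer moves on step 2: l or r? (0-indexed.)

l

[0,9] 1+39=40 <67 → l++
[1,9] 6+39=45 <67 → l++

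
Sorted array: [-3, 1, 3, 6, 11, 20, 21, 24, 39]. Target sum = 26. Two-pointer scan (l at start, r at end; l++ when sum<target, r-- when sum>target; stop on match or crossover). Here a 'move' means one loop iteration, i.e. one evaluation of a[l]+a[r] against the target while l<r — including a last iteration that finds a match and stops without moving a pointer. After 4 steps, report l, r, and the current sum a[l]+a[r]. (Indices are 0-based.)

l=0 r=8: -3+39=36 >26, r--
l=0 r=7: -3+24=21 <26, l++
l=1 r=7: 1+24=25 <26, l++
l=2 r=7: 3+24=27 >26, r--

l=2, r=6, sum=24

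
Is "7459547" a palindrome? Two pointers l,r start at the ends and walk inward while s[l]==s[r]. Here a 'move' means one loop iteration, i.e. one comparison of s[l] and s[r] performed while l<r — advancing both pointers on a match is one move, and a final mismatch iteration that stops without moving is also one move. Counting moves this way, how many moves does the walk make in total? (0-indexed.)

3 moves

l=0 r=6: '7'=='7', l++,r--
l=1 r=5: '4'=='4', l++,r--
l=2 r=4: '5'=='5', l++,r--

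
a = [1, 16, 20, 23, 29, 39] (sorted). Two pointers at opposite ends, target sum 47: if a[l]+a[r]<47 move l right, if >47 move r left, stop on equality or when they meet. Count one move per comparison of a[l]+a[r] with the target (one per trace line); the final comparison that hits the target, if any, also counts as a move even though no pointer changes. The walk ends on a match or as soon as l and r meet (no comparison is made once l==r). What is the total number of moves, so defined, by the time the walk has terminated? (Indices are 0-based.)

5 moves

[0,5] 1+39=40 <47 → l++
[1,5] 16+39=55 >47 → r--
[1,4] 16+29=45 <47 → l++
[2,4] 20+29=49 >47 → r--
[2,3] 20+23=43 <47 → l++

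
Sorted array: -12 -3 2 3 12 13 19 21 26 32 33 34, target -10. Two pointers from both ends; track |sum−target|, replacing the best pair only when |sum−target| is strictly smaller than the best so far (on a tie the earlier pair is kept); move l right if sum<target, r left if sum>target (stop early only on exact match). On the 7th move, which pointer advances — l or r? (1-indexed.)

r

[1,12] -12+34=22 d=32 * → r--
[1,11] -12+33=21 d=31 * → r--
[1,10] -12+32=20 d=30 * → r--
[1,9] -12+26=14 d=24 * → r--
[1,8] -12+21=9 d=19 * → r--
[1,7] -12+19=7 d=17 * → r--
[1,6] -12+13=1 d=11 * → r--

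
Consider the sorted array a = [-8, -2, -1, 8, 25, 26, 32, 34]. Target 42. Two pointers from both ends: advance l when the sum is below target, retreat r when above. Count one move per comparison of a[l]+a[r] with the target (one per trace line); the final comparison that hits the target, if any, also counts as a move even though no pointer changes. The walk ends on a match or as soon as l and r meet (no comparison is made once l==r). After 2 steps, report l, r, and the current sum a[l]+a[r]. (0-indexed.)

l=2, r=7, sum=33

l=0 r=7: -8+34=26 <42, l++
l=1 r=7: -2+34=32 <42, l++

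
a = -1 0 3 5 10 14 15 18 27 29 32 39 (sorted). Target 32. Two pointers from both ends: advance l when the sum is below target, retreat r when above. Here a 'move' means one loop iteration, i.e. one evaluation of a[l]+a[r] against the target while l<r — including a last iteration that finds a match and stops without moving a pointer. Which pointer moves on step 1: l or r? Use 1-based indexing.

r

[1,12] -1+39=38 >32 → r--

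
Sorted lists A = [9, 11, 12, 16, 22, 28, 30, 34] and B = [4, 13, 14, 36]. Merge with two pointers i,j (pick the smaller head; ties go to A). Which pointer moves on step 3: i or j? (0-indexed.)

i

[i=0,j=0] A[i]=9>B[j]=4 take 4 → j++
[i=0,j=1] A[i]=9<=B[j]=13 take 9 → i++
[i=1,j=1] A[i]=11<=B[j]=13 take 11 → i++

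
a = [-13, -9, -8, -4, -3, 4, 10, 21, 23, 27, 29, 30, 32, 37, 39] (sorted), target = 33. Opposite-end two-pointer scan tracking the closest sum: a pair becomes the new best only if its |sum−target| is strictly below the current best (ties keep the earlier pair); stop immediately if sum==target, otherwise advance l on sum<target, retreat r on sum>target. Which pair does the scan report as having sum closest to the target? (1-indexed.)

l=1 r=15: -13+39=26 d=7 *, l++
l=2 r=15: -9+39=30 d=3 *, l++
l=3 r=15: -8+39=31 d=2 *, l++
l=4 r=15: -4+39=35 d=2, r--
l=4 r=14: -4+37=33 d=0 *, stop

pair (-4, 37) with sum 33 (|Δ|=0)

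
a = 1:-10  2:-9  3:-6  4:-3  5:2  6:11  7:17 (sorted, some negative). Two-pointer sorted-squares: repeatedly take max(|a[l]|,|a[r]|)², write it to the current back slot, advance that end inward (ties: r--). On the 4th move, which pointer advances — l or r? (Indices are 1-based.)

l=1 r=7: |-10|<=|17| out[7]=289, r--
l=1 r=6: |-10|<=|11| out[6]=121, r--
l=1 r=5: |-10|>|2| out[5]=100, l++
l=2 r=5: |-9|>|2| out[4]=81, l++

l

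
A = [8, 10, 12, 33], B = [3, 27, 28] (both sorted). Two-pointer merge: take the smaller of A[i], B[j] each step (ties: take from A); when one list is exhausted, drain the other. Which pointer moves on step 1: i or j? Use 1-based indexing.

i=1 j=1: A[i]=8>B[j]=3 take 3, j++

j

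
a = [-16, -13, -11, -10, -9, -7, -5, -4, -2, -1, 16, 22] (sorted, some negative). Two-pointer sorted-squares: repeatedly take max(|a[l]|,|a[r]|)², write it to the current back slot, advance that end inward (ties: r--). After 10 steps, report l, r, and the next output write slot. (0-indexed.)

[0,11] |-16|<=|22| out[11]=484 → r--
[0,10] |-16|<=|16| out[10]=256 → r--
[0,9] |-16|>|-1| out[9]=256 → l++
[1,9] |-13|>|-1| out[8]=169 → l++
[2,9] |-11|>|-1| out[7]=121 → l++
[3,9] |-10|>|-1| out[6]=100 → l++
[4,9] |-9|>|-1| out[5]=81 → l++
[5,9] |-7|>|-1| out[4]=49 → l++
[6,9] |-5|>|-1| out[3]=25 → l++
[7,9] |-4|>|-1| out[2]=16 → l++

l=8, r=9, next write slot=1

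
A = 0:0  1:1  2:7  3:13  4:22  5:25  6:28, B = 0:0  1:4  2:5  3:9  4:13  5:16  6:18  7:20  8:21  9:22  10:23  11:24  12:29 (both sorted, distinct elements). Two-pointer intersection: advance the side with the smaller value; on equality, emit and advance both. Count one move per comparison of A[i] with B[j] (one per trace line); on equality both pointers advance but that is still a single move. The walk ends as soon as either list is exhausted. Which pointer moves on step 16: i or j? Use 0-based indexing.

i

[i=0,j=0] 0==0 emit → i++,j++
[i=1,j=1] 1<4 → i++
[i=2,j=1] 7>4 → j++
[i=2,j=2] 7>5 → j++
[i=2,j=3] 7<9 → i++
[i=3,j=3] 13>9 → j++
[i=3,j=4] 13==13 emit → i++,j++
[i=4,j=5] 22>16 → j++
[i=4,j=6] 22>18 → j++
[i=4,j=7] 22>20 → j++
[i=4,j=8] 22>21 → j++
[i=4,j=9] 22==22 emit → i++,j++
[i=5,j=10] 25>23 → j++
[i=5,j=11] 25>24 → j++
[i=5,j=12] 25<29 → i++
[i=6,j=12] 28<29 → i++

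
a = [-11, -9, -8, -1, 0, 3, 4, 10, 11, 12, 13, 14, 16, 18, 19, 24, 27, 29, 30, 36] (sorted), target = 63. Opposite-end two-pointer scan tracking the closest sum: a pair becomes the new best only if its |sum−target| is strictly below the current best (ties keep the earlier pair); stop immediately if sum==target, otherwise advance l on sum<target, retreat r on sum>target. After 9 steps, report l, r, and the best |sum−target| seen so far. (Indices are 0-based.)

l=0 r=19: -11+36=25 d=38 *, l++
l=1 r=19: -9+36=27 d=36 *, l++
l=2 r=19: -8+36=28 d=35 *, l++
l=3 r=19: -1+36=35 d=28 *, l++
l=4 r=19: 0+36=36 d=27 *, l++
l=5 r=19: 3+36=39 d=24 *, l++
l=6 r=19: 4+36=40 d=23 *, l++
l=7 r=19: 10+36=46 d=17 *, l++
l=8 r=19: 11+36=47 d=16 *, l++

l=9, r=19, best |Δ|=16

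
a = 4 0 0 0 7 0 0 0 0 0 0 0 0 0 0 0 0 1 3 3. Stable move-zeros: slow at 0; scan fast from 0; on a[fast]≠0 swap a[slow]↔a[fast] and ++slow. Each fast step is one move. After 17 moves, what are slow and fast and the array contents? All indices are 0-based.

slow=2, fast=17, a=[4, 7, 0, 0, 0, 0, 0, 0, 0, 0, 0, 0, 0, 0, 0, 0, 0, 1, 3, 3]

slow=0 fast=0: a[fast]=4≠0 swap→a[0]=4, slow++,fast++
slow=1 fast=1: a[fast]=0, fast++
slow=1 fast=2: a[fast]=0, fast++
slow=1 fast=3: a[fast]=0, fast++
slow=1 fast=4: a[fast]=7≠0 swap→a[1]=7, slow++,fast++
slow=2 fast=5: a[fast]=0, fast++
slow=2 fast=6: a[fast]=0, fast++
slow=2 fast=7: a[fast]=0, fast++
slow=2 fast=8: a[fast]=0, fast++
slow=2 fast=9: a[fast]=0, fast++
slow=2 fast=10: a[fast]=0, fast++
slow=2 fast=11: a[fast]=0, fast++
slow=2 fast=12: a[fast]=0, fast++
slow=2 fast=13: a[fast]=0, fast++
slow=2 fast=14: a[fast]=0, fast++
slow=2 fast=15: a[fast]=0, fast++
slow=2 fast=16: a[fast]=0, fast++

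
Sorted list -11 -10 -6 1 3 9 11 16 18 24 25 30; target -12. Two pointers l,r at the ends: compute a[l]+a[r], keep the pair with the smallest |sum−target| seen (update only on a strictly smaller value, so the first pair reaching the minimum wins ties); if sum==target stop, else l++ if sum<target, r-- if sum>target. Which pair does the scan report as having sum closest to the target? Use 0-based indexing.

pair (-11, 1) with sum -10 (|Δ|=2)

l=0 r=11: -11+30=19 d=31 *, r--
l=0 r=10: -11+25=14 d=26 *, r--
l=0 r=9: -11+24=13 d=25 *, r--
l=0 r=8: -11+18=7 d=19 *, r--
l=0 r=7: -11+16=5 d=17 *, r--
l=0 r=6: -11+11=0 d=12 *, r--
l=0 r=5: -11+9=-2 d=10 *, r--
l=0 r=4: -11+3=-8 d=4 *, r--
l=0 r=3: -11+1=-10 d=2 *, r--
l=0 r=2: -11+-6=-17 d=5, l++
l=1 r=2: -10+-6=-16 d=4, l++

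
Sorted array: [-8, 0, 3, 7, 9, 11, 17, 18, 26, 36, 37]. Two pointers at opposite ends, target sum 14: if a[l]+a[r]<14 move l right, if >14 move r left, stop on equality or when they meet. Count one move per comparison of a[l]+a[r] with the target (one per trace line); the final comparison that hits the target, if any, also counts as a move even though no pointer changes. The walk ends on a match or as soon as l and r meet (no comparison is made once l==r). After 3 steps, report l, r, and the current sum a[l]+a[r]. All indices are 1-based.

l=1 r=11: -8+37=29 >14, r--
l=1 r=10: -8+36=28 >14, r--
l=1 r=9: -8+26=18 >14, r--

l=1, r=8, sum=10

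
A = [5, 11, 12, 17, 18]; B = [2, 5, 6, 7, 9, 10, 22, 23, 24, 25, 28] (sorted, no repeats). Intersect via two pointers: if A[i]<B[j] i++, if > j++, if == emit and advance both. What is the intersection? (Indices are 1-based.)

intersection = [5]

[i=1,j=1] 5>2 → j++
[i=1,j=2] 5==5 emit → i++,j++
[i=2,j=3] 11>6 → j++
[i=2,j=4] 11>7 → j++
[i=2,j=5] 11>9 → j++
[i=2,j=6] 11>10 → j++
[i=2,j=7] 11<22 → i++
[i=3,j=7] 12<22 → i++
[i=4,j=7] 17<22 → i++
[i=5,j=7] 18<22 → i++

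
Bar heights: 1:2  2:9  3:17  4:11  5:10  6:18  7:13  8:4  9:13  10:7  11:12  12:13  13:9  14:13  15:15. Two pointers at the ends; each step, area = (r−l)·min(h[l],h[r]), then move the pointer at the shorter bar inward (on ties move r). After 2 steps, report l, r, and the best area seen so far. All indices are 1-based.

[1,15] min(2,15)*14=28 best=28 * → l++
[2,15] min(9,15)*13=117 best=117 * → l++

l=3, r=15, best area=117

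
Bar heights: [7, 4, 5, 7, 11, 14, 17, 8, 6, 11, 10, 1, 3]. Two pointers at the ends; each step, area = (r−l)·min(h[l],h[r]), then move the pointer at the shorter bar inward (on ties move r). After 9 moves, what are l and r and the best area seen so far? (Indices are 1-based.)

l=5, r=8, best area=70

[1,13] min(7,3)*12=36 best=36 * → r--
[1,12] min(7,1)*11=11 best=36 → r--
[1,11] min(7,10)*10=70 best=70 * → l++
[2,11] min(4,10)*9=36 best=70 → l++
[3,11] min(5,10)*8=40 best=70 → l++
[4,11] min(7,10)*7=49 best=70 → l++
[5,11] min(11,10)*6=60 best=70 → r--
[5,10] min(11,11)*5=55 best=70 → r--
[5,9] min(11,6)*4=24 best=70 → r--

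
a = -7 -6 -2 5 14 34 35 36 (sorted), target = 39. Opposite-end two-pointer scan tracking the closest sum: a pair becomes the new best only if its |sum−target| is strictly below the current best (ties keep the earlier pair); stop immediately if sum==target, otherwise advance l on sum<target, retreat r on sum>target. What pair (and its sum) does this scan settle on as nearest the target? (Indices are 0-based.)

pair (5, 34) with sum 39 (|Δ|=0)

[0,7] -7+36=29 d=10 * → l++
[1,7] -6+36=30 d=9 * → l++
[2,7] -2+36=34 d=5 * → l++
[3,7] 5+36=41 d=2 * → r--
[3,6] 5+35=40 d=1 * → r--
[3,5] 5+34=39 d=0 * → stop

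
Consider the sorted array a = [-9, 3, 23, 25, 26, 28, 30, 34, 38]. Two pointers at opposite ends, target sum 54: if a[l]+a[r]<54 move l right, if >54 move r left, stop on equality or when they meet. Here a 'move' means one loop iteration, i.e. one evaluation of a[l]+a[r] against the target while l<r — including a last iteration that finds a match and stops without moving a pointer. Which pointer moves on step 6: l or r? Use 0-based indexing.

l=0 r=8: -9+38=29 <54, l++
l=1 r=8: 3+38=41 <54, l++
l=2 r=8: 23+38=61 >54, r--
l=2 r=7: 23+34=57 >54, r--
l=2 r=6: 23+30=53 <54, l++
l=3 r=6: 25+30=55 >54, r--

r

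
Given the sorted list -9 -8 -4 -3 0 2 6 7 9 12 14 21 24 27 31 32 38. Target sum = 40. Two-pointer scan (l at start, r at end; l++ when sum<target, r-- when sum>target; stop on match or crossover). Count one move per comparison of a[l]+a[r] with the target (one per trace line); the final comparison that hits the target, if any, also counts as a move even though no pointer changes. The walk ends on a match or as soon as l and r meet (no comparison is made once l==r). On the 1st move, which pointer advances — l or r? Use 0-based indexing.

[0,16] -9+38=29 <40 → l++

l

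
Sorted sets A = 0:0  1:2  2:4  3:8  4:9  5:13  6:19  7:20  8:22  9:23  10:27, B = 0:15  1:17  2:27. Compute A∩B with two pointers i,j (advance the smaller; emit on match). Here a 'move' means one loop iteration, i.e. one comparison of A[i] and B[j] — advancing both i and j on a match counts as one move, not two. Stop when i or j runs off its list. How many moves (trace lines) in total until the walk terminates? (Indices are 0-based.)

13 moves

[i=0,j=0] 0<15 → i++
[i=1,j=0] 2<15 → i++
[i=2,j=0] 4<15 → i++
[i=3,j=0] 8<15 → i++
[i=4,j=0] 9<15 → i++
[i=5,j=0] 13<15 → i++
[i=6,j=0] 19>15 → j++
[i=6,j=1] 19>17 → j++
[i=6,j=2] 19<27 → i++
[i=7,j=2] 20<27 → i++
[i=8,j=2] 22<27 → i++
[i=9,j=2] 23<27 → i++
[i=10,j=2] 27==27 emit → i++,j++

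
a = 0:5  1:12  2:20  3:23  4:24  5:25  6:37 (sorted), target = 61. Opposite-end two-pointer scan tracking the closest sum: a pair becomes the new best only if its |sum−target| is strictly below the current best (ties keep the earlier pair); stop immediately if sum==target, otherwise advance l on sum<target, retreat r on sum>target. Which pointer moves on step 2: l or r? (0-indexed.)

l

l=0 r=6: 5+37=42 d=19 *, l++
l=1 r=6: 12+37=49 d=12 *, l++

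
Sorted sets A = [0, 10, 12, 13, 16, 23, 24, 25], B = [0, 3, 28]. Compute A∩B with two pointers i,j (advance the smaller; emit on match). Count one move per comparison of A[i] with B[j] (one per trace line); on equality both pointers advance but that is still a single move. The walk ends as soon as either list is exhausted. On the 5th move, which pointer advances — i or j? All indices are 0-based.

i=0 j=0: 0==0 emit, i++,j++
i=1 j=1: 10>3, j++
i=1 j=2: 10<28, i++
i=2 j=2: 12<28, i++
i=3 j=2: 13<28, i++

i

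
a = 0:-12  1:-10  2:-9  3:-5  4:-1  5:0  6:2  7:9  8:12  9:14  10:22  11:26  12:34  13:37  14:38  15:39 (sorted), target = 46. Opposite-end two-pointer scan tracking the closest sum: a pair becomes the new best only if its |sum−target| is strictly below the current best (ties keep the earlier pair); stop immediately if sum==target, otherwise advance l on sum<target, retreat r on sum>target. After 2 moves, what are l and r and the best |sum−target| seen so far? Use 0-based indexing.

l=2, r=15, best |Δ|=17

l=0 r=15: -12+39=27 d=19 *, l++
l=1 r=15: -10+39=29 d=17 *, l++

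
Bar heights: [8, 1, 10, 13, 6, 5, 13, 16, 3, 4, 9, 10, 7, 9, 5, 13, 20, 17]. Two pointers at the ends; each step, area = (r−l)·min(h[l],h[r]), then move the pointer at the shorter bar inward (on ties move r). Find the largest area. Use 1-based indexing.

[1,18] min(8,17)*17=136 best=136 * → l++
[2,18] min(1,17)*16=16 best=136 → l++
[3,18] min(10,17)*15=150 best=150 * → l++
[4,18] min(13,17)*14=182 best=182 * → l++
[5,18] min(6,17)*13=78 best=182 → l++
[6,18] min(5,17)*12=60 best=182 → l++
[7,18] min(13,17)*11=143 best=182 → l++
[8,18] min(16,17)*10=160 best=182 → l++
[9,18] min(3,17)*9=27 best=182 → l++
[10,18] min(4,17)*8=32 best=182 → l++
[11,18] min(9,17)*7=63 best=182 → l++
[12,18] min(10,17)*6=60 best=182 → l++
[13,18] min(7,17)*5=35 best=182 → l++
[14,18] min(9,17)*4=36 best=182 → l++
[15,18] min(5,17)*3=15 best=182 → l++
[16,18] min(13,17)*2=26 best=182 → l++
[17,18] min(20,17)*1=17 best=182 → r--

max area = 182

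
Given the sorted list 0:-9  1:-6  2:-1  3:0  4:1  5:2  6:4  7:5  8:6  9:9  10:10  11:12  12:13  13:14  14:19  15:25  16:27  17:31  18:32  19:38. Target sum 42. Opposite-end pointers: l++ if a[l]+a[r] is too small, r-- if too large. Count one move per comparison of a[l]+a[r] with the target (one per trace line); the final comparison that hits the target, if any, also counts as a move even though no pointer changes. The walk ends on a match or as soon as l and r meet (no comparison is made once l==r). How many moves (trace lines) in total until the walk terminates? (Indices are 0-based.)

[0,19] -9+38=29 <42 → l++
[1,19] -6+38=32 <42 → l++
[2,19] -1+38=37 <42 → l++
[3,19] 0+38=38 <42 → l++
[4,19] 1+38=39 <42 → l++
[5,19] 2+38=40 <42 → l++
[6,19] 4+38=42 → found

7 moves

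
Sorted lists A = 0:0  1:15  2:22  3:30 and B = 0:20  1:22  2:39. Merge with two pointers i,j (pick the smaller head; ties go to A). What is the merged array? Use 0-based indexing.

i=0 j=0: A[i]=0<=B[j]=20 take 0, i++
i=1 j=0: A[i]=15<=B[j]=20 take 15, i++
i=2 j=0: A[i]=22>B[j]=20 take 20, j++
i=2 j=1: A[i]=22<=B[j]=22 take 22, i++
i=3 j=1: A[i]=30>B[j]=22 take 22, j++
i=3 j=2: A[i]=30<=B[j]=39 take 30, i++
i=4 j=2: A done, take B[j]=39, j++

[0, 15, 20, 22, 22, 30, 39]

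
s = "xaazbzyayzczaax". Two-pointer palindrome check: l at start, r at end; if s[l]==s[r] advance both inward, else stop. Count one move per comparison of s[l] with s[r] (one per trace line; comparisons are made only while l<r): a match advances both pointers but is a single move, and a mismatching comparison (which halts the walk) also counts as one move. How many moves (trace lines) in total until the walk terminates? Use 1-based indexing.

5 moves

l=1 r=15: 'x'=='x', l++,r--
l=2 r=14: 'a'=='a', l++,r--
l=3 r=13: 'a'=='a', l++,r--
l=4 r=12: 'z'=='z', l++,r--
l=5 r=11: 'b'!='c', stop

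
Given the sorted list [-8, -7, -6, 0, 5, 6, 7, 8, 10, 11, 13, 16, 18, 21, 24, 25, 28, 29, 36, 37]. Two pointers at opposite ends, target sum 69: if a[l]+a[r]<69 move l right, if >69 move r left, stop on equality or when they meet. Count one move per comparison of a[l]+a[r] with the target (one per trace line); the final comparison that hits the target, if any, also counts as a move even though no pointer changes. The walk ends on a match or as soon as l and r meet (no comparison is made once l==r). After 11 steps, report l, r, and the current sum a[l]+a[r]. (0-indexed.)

l=11, r=19, sum=53

[0,19] -8+37=29 <69 → l++
[1,19] -7+37=30 <69 → l++
[2,19] -6+37=31 <69 → l++
[3,19] 0+37=37 <69 → l++
[4,19] 5+37=42 <69 → l++
[5,19] 6+37=43 <69 → l++
[6,19] 7+37=44 <69 → l++
[7,19] 8+37=45 <69 → l++
[8,19] 10+37=47 <69 → l++
[9,19] 11+37=48 <69 → l++
[10,19] 13+37=50 <69 → l++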